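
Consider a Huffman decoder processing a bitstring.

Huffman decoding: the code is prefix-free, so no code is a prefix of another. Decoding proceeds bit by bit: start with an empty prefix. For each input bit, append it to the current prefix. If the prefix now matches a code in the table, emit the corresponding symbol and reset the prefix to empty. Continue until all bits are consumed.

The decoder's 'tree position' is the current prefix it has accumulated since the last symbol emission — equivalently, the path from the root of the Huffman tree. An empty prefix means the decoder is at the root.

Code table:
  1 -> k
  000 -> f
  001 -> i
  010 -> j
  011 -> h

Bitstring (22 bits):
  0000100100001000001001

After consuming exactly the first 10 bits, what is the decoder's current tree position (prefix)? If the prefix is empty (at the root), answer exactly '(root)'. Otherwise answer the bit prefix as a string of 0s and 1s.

Answer: 0

Derivation:
Bit 0: prefix='0' (no match yet)
Bit 1: prefix='00' (no match yet)
Bit 2: prefix='000' -> emit 'f', reset
Bit 3: prefix='0' (no match yet)
Bit 4: prefix='01' (no match yet)
Bit 5: prefix='010' -> emit 'j', reset
Bit 6: prefix='0' (no match yet)
Bit 7: prefix='01' (no match yet)
Bit 8: prefix='010' -> emit 'j', reset
Bit 9: prefix='0' (no match yet)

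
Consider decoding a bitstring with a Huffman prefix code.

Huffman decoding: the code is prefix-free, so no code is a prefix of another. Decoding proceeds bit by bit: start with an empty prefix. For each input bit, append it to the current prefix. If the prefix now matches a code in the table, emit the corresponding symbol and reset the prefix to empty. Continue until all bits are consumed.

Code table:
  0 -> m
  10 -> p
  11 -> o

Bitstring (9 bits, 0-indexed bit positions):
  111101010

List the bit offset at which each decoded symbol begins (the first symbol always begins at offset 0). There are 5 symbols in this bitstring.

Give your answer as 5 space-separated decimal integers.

Bit 0: prefix='1' (no match yet)
Bit 1: prefix='11' -> emit 'o', reset
Bit 2: prefix='1' (no match yet)
Bit 3: prefix='11' -> emit 'o', reset
Bit 4: prefix='0' -> emit 'm', reset
Bit 5: prefix='1' (no match yet)
Bit 6: prefix='10' -> emit 'p', reset
Bit 7: prefix='1' (no match yet)
Bit 8: prefix='10' -> emit 'p', reset

Answer: 0 2 4 5 7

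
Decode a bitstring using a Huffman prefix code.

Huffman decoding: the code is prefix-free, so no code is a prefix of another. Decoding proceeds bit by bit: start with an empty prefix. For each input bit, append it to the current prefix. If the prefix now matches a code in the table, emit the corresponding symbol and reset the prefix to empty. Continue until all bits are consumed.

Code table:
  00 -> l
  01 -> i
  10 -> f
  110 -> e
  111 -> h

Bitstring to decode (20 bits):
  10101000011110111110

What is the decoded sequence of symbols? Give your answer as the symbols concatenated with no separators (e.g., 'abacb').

Bit 0: prefix='1' (no match yet)
Bit 1: prefix='10' -> emit 'f', reset
Bit 2: prefix='1' (no match yet)
Bit 3: prefix='10' -> emit 'f', reset
Bit 4: prefix='1' (no match yet)
Bit 5: prefix='10' -> emit 'f', reset
Bit 6: prefix='0' (no match yet)
Bit 7: prefix='00' -> emit 'l', reset
Bit 8: prefix='0' (no match yet)
Bit 9: prefix='01' -> emit 'i', reset
Bit 10: prefix='1' (no match yet)
Bit 11: prefix='11' (no match yet)
Bit 12: prefix='111' -> emit 'h', reset
Bit 13: prefix='0' (no match yet)
Bit 14: prefix='01' -> emit 'i', reset
Bit 15: prefix='1' (no match yet)
Bit 16: prefix='11' (no match yet)
Bit 17: prefix='111' -> emit 'h', reset
Bit 18: prefix='1' (no match yet)
Bit 19: prefix='10' -> emit 'f', reset

Answer: ffflihihf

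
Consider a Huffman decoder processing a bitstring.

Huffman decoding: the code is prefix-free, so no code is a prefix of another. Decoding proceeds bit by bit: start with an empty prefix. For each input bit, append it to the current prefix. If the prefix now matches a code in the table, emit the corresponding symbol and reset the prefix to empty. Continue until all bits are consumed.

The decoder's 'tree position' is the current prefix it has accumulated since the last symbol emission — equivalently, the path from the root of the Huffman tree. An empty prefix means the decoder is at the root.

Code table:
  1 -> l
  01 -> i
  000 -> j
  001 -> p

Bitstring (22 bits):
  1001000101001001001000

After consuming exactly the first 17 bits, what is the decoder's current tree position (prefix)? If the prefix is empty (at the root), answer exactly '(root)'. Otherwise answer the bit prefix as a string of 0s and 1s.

Answer: 0

Derivation:
Bit 0: prefix='1' -> emit 'l', reset
Bit 1: prefix='0' (no match yet)
Bit 2: prefix='00' (no match yet)
Bit 3: prefix='001' -> emit 'p', reset
Bit 4: prefix='0' (no match yet)
Bit 5: prefix='00' (no match yet)
Bit 6: prefix='000' -> emit 'j', reset
Bit 7: prefix='1' -> emit 'l', reset
Bit 8: prefix='0' (no match yet)
Bit 9: prefix='01' -> emit 'i', reset
Bit 10: prefix='0' (no match yet)
Bit 11: prefix='00' (no match yet)
Bit 12: prefix='001' -> emit 'p', reset
Bit 13: prefix='0' (no match yet)
Bit 14: prefix='00' (no match yet)
Bit 15: prefix='001' -> emit 'p', reset
Bit 16: prefix='0' (no match yet)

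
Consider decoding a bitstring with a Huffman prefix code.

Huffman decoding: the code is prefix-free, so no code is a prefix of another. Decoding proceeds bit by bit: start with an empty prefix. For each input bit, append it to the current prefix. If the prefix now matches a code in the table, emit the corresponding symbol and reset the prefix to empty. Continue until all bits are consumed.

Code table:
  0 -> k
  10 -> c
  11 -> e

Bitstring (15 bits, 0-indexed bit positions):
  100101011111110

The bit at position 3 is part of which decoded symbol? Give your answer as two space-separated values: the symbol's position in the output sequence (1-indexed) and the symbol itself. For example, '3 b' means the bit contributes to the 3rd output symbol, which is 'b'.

Answer: 3 c

Derivation:
Bit 0: prefix='1' (no match yet)
Bit 1: prefix='10' -> emit 'c', reset
Bit 2: prefix='0' -> emit 'k', reset
Bit 3: prefix='1' (no match yet)
Bit 4: prefix='10' -> emit 'c', reset
Bit 5: prefix='1' (no match yet)
Bit 6: prefix='10' -> emit 'c', reset
Bit 7: prefix='1' (no match yet)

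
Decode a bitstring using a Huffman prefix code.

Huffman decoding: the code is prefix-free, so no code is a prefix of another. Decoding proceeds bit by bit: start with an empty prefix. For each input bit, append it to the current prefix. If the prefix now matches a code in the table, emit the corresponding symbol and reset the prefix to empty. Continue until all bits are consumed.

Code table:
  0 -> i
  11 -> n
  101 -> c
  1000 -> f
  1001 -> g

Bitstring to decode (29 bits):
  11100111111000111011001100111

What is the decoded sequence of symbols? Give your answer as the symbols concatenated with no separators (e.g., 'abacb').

Answer: ngnnfncggn

Derivation:
Bit 0: prefix='1' (no match yet)
Bit 1: prefix='11' -> emit 'n', reset
Bit 2: prefix='1' (no match yet)
Bit 3: prefix='10' (no match yet)
Bit 4: prefix='100' (no match yet)
Bit 5: prefix='1001' -> emit 'g', reset
Bit 6: prefix='1' (no match yet)
Bit 7: prefix='11' -> emit 'n', reset
Bit 8: prefix='1' (no match yet)
Bit 9: prefix='11' -> emit 'n', reset
Bit 10: prefix='1' (no match yet)
Bit 11: prefix='10' (no match yet)
Bit 12: prefix='100' (no match yet)
Bit 13: prefix='1000' -> emit 'f', reset
Bit 14: prefix='1' (no match yet)
Bit 15: prefix='11' -> emit 'n', reset
Bit 16: prefix='1' (no match yet)
Bit 17: prefix='10' (no match yet)
Bit 18: prefix='101' -> emit 'c', reset
Bit 19: prefix='1' (no match yet)
Bit 20: prefix='10' (no match yet)
Bit 21: prefix='100' (no match yet)
Bit 22: prefix='1001' -> emit 'g', reset
Bit 23: prefix='1' (no match yet)
Bit 24: prefix='10' (no match yet)
Bit 25: prefix='100' (no match yet)
Bit 26: prefix='1001' -> emit 'g', reset
Bit 27: prefix='1' (no match yet)
Bit 28: prefix='11' -> emit 'n', reset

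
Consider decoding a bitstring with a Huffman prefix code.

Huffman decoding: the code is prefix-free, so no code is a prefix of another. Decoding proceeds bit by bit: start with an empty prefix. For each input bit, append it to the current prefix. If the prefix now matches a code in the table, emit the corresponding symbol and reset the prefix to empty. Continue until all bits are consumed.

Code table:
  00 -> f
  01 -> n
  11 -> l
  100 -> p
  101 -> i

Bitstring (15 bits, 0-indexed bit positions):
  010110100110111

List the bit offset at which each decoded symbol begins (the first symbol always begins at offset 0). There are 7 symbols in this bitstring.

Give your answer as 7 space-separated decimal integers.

Bit 0: prefix='0' (no match yet)
Bit 1: prefix='01' -> emit 'n', reset
Bit 2: prefix='0' (no match yet)
Bit 3: prefix='01' -> emit 'n', reset
Bit 4: prefix='1' (no match yet)
Bit 5: prefix='10' (no match yet)
Bit 6: prefix='101' -> emit 'i', reset
Bit 7: prefix='0' (no match yet)
Bit 8: prefix='00' -> emit 'f', reset
Bit 9: prefix='1' (no match yet)
Bit 10: prefix='11' -> emit 'l', reset
Bit 11: prefix='0' (no match yet)
Bit 12: prefix='01' -> emit 'n', reset
Bit 13: prefix='1' (no match yet)
Bit 14: prefix='11' -> emit 'l', reset

Answer: 0 2 4 7 9 11 13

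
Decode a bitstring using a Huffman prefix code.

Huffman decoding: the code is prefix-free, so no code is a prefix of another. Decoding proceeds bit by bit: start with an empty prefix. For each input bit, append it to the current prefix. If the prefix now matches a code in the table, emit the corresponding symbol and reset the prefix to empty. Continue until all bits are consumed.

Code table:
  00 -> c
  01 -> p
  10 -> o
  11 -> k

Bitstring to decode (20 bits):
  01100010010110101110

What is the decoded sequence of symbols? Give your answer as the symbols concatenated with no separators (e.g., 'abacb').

Bit 0: prefix='0' (no match yet)
Bit 1: prefix='01' -> emit 'p', reset
Bit 2: prefix='1' (no match yet)
Bit 3: prefix='10' -> emit 'o', reset
Bit 4: prefix='0' (no match yet)
Bit 5: prefix='00' -> emit 'c', reset
Bit 6: prefix='1' (no match yet)
Bit 7: prefix='10' -> emit 'o', reset
Bit 8: prefix='0' (no match yet)
Bit 9: prefix='01' -> emit 'p', reset
Bit 10: prefix='0' (no match yet)
Bit 11: prefix='01' -> emit 'p', reset
Bit 12: prefix='1' (no match yet)
Bit 13: prefix='10' -> emit 'o', reset
Bit 14: prefix='1' (no match yet)
Bit 15: prefix='10' -> emit 'o', reset
Bit 16: prefix='1' (no match yet)
Bit 17: prefix='11' -> emit 'k', reset
Bit 18: prefix='1' (no match yet)
Bit 19: prefix='10' -> emit 'o', reset

Answer: pocoppooko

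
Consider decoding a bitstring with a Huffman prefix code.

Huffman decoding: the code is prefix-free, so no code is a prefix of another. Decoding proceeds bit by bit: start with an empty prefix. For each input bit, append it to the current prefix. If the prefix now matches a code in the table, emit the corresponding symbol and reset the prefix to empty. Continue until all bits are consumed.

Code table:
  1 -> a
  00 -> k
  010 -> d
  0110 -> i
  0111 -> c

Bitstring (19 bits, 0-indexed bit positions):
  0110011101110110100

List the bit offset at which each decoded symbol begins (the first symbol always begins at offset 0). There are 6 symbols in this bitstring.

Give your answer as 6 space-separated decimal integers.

Answer: 0 4 8 12 16 17

Derivation:
Bit 0: prefix='0' (no match yet)
Bit 1: prefix='01' (no match yet)
Bit 2: prefix='011' (no match yet)
Bit 3: prefix='0110' -> emit 'i', reset
Bit 4: prefix='0' (no match yet)
Bit 5: prefix='01' (no match yet)
Bit 6: prefix='011' (no match yet)
Bit 7: prefix='0111' -> emit 'c', reset
Bit 8: prefix='0' (no match yet)
Bit 9: prefix='01' (no match yet)
Bit 10: prefix='011' (no match yet)
Bit 11: prefix='0111' -> emit 'c', reset
Bit 12: prefix='0' (no match yet)
Bit 13: prefix='01' (no match yet)
Bit 14: prefix='011' (no match yet)
Bit 15: prefix='0110' -> emit 'i', reset
Bit 16: prefix='1' -> emit 'a', reset
Bit 17: prefix='0' (no match yet)
Bit 18: prefix='00' -> emit 'k', reset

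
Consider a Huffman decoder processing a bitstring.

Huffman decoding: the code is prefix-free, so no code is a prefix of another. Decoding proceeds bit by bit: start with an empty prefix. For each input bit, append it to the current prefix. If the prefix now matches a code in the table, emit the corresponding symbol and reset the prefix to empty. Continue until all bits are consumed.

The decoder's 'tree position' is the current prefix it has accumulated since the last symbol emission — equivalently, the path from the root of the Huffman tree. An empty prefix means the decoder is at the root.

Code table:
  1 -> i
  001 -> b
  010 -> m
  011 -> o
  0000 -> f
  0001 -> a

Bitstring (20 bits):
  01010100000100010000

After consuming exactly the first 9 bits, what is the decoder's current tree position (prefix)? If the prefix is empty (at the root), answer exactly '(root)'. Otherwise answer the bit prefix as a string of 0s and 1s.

Bit 0: prefix='0' (no match yet)
Bit 1: prefix='01' (no match yet)
Bit 2: prefix='010' -> emit 'm', reset
Bit 3: prefix='1' -> emit 'i', reset
Bit 4: prefix='0' (no match yet)
Bit 5: prefix='01' (no match yet)
Bit 6: prefix='010' -> emit 'm', reset
Bit 7: prefix='0' (no match yet)
Bit 8: prefix='00' (no match yet)

Answer: 00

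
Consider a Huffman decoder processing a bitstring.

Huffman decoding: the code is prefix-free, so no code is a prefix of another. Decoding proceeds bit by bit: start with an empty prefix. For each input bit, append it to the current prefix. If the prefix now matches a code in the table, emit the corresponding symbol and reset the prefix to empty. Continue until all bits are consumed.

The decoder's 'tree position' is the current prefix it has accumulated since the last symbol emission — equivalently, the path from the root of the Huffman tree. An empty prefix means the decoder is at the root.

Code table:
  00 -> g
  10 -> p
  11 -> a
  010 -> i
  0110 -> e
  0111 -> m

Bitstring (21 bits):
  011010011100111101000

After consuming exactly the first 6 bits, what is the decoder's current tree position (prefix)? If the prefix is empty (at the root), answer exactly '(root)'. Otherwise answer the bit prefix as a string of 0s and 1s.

Answer: (root)

Derivation:
Bit 0: prefix='0' (no match yet)
Bit 1: prefix='01' (no match yet)
Bit 2: prefix='011' (no match yet)
Bit 3: prefix='0110' -> emit 'e', reset
Bit 4: prefix='1' (no match yet)
Bit 5: prefix='10' -> emit 'p', reset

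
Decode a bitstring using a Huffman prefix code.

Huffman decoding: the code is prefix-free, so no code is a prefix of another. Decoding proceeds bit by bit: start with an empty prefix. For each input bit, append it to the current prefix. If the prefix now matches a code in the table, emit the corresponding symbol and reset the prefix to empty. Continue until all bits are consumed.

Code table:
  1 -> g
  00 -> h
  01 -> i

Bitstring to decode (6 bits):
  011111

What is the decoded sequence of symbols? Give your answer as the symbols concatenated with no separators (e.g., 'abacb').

Bit 0: prefix='0' (no match yet)
Bit 1: prefix='01' -> emit 'i', reset
Bit 2: prefix='1' -> emit 'g', reset
Bit 3: prefix='1' -> emit 'g', reset
Bit 4: prefix='1' -> emit 'g', reset
Bit 5: prefix='1' -> emit 'g', reset

Answer: igggg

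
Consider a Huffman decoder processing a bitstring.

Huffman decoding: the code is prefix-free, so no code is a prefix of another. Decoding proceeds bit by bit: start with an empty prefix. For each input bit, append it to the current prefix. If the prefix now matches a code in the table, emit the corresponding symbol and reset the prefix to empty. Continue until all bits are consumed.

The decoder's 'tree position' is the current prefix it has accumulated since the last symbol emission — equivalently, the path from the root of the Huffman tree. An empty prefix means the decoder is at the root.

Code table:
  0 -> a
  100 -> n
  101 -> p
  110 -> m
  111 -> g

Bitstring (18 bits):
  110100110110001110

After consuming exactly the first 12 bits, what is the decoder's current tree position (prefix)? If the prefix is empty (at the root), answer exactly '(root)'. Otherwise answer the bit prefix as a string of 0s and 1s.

Answer: (root)

Derivation:
Bit 0: prefix='1' (no match yet)
Bit 1: prefix='11' (no match yet)
Bit 2: prefix='110' -> emit 'm', reset
Bit 3: prefix='1' (no match yet)
Bit 4: prefix='10' (no match yet)
Bit 5: prefix='100' -> emit 'n', reset
Bit 6: prefix='1' (no match yet)
Bit 7: prefix='11' (no match yet)
Bit 8: prefix='110' -> emit 'm', reset
Bit 9: prefix='1' (no match yet)
Bit 10: prefix='11' (no match yet)
Bit 11: prefix='110' -> emit 'm', reset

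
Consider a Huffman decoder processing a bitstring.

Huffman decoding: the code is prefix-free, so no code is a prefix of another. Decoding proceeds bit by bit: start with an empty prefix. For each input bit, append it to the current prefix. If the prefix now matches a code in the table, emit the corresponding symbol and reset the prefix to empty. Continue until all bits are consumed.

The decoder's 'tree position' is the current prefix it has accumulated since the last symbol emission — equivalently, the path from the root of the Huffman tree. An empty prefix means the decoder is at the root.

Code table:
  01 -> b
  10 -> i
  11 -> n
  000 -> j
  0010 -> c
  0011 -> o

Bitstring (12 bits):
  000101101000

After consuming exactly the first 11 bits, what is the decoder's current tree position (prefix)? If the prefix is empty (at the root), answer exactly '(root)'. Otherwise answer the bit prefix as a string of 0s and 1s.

Bit 0: prefix='0' (no match yet)
Bit 1: prefix='00' (no match yet)
Bit 2: prefix='000' -> emit 'j', reset
Bit 3: prefix='1' (no match yet)
Bit 4: prefix='10' -> emit 'i', reset
Bit 5: prefix='1' (no match yet)
Bit 6: prefix='11' -> emit 'n', reset
Bit 7: prefix='0' (no match yet)
Bit 8: prefix='01' -> emit 'b', reset
Bit 9: prefix='0' (no match yet)
Bit 10: prefix='00' (no match yet)

Answer: 00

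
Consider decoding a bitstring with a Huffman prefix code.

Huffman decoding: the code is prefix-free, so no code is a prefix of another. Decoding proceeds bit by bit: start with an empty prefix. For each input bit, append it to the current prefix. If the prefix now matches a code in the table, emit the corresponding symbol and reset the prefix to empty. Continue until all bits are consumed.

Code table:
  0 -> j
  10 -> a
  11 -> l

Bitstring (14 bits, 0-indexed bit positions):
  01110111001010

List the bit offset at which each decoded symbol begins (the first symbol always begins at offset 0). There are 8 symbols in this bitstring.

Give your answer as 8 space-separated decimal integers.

Bit 0: prefix='0' -> emit 'j', reset
Bit 1: prefix='1' (no match yet)
Bit 2: prefix='11' -> emit 'l', reset
Bit 3: prefix='1' (no match yet)
Bit 4: prefix='10' -> emit 'a', reset
Bit 5: prefix='1' (no match yet)
Bit 6: prefix='11' -> emit 'l', reset
Bit 7: prefix='1' (no match yet)
Bit 8: prefix='10' -> emit 'a', reset
Bit 9: prefix='0' -> emit 'j', reset
Bit 10: prefix='1' (no match yet)
Bit 11: prefix='10' -> emit 'a', reset
Bit 12: prefix='1' (no match yet)
Bit 13: prefix='10' -> emit 'a', reset

Answer: 0 1 3 5 7 9 10 12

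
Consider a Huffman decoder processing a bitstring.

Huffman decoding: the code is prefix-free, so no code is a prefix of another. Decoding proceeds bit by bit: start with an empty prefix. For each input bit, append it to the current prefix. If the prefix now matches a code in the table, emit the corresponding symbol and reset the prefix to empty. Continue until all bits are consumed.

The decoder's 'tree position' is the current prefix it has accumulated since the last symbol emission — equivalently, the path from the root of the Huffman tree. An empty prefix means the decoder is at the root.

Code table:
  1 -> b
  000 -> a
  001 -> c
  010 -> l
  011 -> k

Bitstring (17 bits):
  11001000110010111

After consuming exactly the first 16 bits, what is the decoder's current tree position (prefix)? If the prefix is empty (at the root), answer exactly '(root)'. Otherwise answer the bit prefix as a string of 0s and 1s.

Answer: (root)

Derivation:
Bit 0: prefix='1' -> emit 'b', reset
Bit 1: prefix='1' -> emit 'b', reset
Bit 2: prefix='0' (no match yet)
Bit 3: prefix='00' (no match yet)
Bit 4: prefix='001' -> emit 'c', reset
Bit 5: prefix='0' (no match yet)
Bit 6: prefix='00' (no match yet)
Bit 7: prefix='000' -> emit 'a', reset
Bit 8: prefix='1' -> emit 'b', reset
Bit 9: prefix='1' -> emit 'b', reset
Bit 10: prefix='0' (no match yet)
Bit 11: prefix='00' (no match yet)
Bit 12: prefix='001' -> emit 'c', reset
Bit 13: prefix='0' (no match yet)
Bit 14: prefix='01' (no match yet)
Bit 15: prefix='011' -> emit 'k', reset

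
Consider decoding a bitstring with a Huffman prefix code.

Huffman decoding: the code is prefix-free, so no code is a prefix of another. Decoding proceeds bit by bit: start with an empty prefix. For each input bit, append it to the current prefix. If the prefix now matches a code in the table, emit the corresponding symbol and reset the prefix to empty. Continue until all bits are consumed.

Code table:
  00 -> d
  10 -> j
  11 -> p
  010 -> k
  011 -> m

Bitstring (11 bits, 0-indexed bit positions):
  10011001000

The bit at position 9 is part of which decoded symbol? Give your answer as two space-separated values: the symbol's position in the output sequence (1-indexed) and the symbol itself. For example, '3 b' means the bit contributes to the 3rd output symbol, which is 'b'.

Answer: 5 d

Derivation:
Bit 0: prefix='1' (no match yet)
Bit 1: prefix='10' -> emit 'j', reset
Bit 2: prefix='0' (no match yet)
Bit 3: prefix='01' (no match yet)
Bit 4: prefix='011' -> emit 'm', reset
Bit 5: prefix='0' (no match yet)
Bit 6: prefix='00' -> emit 'd', reset
Bit 7: prefix='1' (no match yet)
Bit 8: prefix='10' -> emit 'j', reset
Bit 9: prefix='0' (no match yet)
Bit 10: prefix='00' -> emit 'd', reset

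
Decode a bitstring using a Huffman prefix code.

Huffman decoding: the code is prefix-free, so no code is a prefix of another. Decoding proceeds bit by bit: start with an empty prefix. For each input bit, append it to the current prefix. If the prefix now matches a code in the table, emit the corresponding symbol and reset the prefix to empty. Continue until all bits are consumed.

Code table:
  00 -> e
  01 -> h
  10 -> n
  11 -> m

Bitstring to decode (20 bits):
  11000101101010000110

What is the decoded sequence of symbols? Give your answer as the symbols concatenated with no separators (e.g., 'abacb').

Answer: mehhnnnehn

Derivation:
Bit 0: prefix='1' (no match yet)
Bit 1: prefix='11' -> emit 'm', reset
Bit 2: prefix='0' (no match yet)
Bit 3: prefix='00' -> emit 'e', reset
Bit 4: prefix='0' (no match yet)
Bit 5: prefix='01' -> emit 'h', reset
Bit 6: prefix='0' (no match yet)
Bit 7: prefix='01' -> emit 'h', reset
Bit 8: prefix='1' (no match yet)
Bit 9: prefix='10' -> emit 'n', reset
Bit 10: prefix='1' (no match yet)
Bit 11: prefix='10' -> emit 'n', reset
Bit 12: prefix='1' (no match yet)
Bit 13: prefix='10' -> emit 'n', reset
Bit 14: prefix='0' (no match yet)
Bit 15: prefix='00' -> emit 'e', reset
Bit 16: prefix='0' (no match yet)
Bit 17: prefix='01' -> emit 'h', reset
Bit 18: prefix='1' (no match yet)
Bit 19: prefix='10' -> emit 'n', reset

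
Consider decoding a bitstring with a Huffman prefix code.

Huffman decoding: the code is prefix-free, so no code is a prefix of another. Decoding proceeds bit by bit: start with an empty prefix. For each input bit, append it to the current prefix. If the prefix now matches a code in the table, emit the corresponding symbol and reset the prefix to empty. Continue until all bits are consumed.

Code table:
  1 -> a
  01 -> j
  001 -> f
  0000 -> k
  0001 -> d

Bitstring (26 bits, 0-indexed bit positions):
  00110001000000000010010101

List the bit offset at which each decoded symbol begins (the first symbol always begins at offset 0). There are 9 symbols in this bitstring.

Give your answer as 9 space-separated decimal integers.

Answer: 0 3 4 8 12 16 19 22 24

Derivation:
Bit 0: prefix='0' (no match yet)
Bit 1: prefix='00' (no match yet)
Bit 2: prefix='001' -> emit 'f', reset
Bit 3: prefix='1' -> emit 'a', reset
Bit 4: prefix='0' (no match yet)
Bit 5: prefix='00' (no match yet)
Bit 6: prefix='000' (no match yet)
Bit 7: prefix='0001' -> emit 'd', reset
Bit 8: prefix='0' (no match yet)
Bit 9: prefix='00' (no match yet)
Bit 10: prefix='000' (no match yet)
Bit 11: prefix='0000' -> emit 'k', reset
Bit 12: prefix='0' (no match yet)
Bit 13: prefix='00' (no match yet)
Bit 14: prefix='000' (no match yet)
Bit 15: prefix='0000' -> emit 'k', reset
Bit 16: prefix='0' (no match yet)
Bit 17: prefix='00' (no match yet)
Bit 18: prefix='001' -> emit 'f', reset
Bit 19: prefix='0' (no match yet)
Bit 20: prefix='00' (no match yet)
Bit 21: prefix='001' -> emit 'f', reset
Bit 22: prefix='0' (no match yet)
Bit 23: prefix='01' -> emit 'j', reset
Bit 24: prefix='0' (no match yet)
Bit 25: prefix='01' -> emit 'j', reset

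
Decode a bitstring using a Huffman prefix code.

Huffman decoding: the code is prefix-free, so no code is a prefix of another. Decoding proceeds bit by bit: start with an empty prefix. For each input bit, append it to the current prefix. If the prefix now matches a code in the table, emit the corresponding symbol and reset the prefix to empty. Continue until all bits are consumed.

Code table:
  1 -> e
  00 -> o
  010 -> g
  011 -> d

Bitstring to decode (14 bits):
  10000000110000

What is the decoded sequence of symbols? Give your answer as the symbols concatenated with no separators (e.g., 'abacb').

Answer: eooodoo

Derivation:
Bit 0: prefix='1' -> emit 'e', reset
Bit 1: prefix='0' (no match yet)
Bit 2: prefix='00' -> emit 'o', reset
Bit 3: prefix='0' (no match yet)
Bit 4: prefix='00' -> emit 'o', reset
Bit 5: prefix='0' (no match yet)
Bit 6: prefix='00' -> emit 'o', reset
Bit 7: prefix='0' (no match yet)
Bit 8: prefix='01' (no match yet)
Bit 9: prefix='011' -> emit 'd', reset
Bit 10: prefix='0' (no match yet)
Bit 11: prefix='00' -> emit 'o', reset
Bit 12: prefix='0' (no match yet)
Bit 13: prefix='00' -> emit 'o', reset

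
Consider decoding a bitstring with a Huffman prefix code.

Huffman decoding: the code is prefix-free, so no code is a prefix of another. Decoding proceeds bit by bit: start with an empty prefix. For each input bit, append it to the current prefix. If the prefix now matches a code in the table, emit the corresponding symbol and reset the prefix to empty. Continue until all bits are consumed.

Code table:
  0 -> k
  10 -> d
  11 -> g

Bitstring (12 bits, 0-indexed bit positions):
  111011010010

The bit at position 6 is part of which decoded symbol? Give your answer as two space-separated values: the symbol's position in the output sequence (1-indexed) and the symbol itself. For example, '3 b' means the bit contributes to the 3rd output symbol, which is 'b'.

Answer: 4 k

Derivation:
Bit 0: prefix='1' (no match yet)
Bit 1: prefix='11' -> emit 'g', reset
Bit 2: prefix='1' (no match yet)
Bit 3: prefix='10' -> emit 'd', reset
Bit 4: prefix='1' (no match yet)
Bit 5: prefix='11' -> emit 'g', reset
Bit 6: prefix='0' -> emit 'k', reset
Bit 7: prefix='1' (no match yet)
Bit 8: prefix='10' -> emit 'd', reset
Bit 9: prefix='0' -> emit 'k', reset
Bit 10: prefix='1' (no match yet)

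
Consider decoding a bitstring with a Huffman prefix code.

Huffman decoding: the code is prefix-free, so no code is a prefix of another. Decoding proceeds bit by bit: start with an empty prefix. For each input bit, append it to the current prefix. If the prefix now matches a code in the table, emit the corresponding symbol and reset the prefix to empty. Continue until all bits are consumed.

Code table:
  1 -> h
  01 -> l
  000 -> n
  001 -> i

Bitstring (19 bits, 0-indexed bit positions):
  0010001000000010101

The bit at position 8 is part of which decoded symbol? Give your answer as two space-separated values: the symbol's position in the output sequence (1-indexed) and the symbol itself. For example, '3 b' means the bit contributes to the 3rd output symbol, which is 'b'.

Answer: 4 n

Derivation:
Bit 0: prefix='0' (no match yet)
Bit 1: prefix='00' (no match yet)
Bit 2: prefix='001' -> emit 'i', reset
Bit 3: prefix='0' (no match yet)
Bit 4: prefix='00' (no match yet)
Bit 5: prefix='000' -> emit 'n', reset
Bit 6: prefix='1' -> emit 'h', reset
Bit 7: prefix='0' (no match yet)
Bit 8: prefix='00' (no match yet)
Bit 9: prefix='000' -> emit 'n', reset
Bit 10: prefix='0' (no match yet)
Bit 11: prefix='00' (no match yet)
Bit 12: prefix='000' -> emit 'n', reset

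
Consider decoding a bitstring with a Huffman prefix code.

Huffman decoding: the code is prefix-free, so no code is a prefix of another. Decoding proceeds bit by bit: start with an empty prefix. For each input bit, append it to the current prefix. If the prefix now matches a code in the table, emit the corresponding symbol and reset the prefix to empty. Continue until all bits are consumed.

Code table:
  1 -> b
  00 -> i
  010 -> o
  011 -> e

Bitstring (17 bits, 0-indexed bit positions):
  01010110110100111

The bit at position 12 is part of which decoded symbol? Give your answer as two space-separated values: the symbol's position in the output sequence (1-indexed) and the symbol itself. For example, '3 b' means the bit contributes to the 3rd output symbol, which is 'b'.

Bit 0: prefix='0' (no match yet)
Bit 1: prefix='01' (no match yet)
Bit 2: prefix='010' -> emit 'o', reset
Bit 3: prefix='1' -> emit 'b', reset
Bit 4: prefix='0' (no match yet)
Bit 5: prefix='01' (no match yet)
Bit 6: prefix='011' -> emit 'e', reset
Bit 7: prefix='0' (no match yet)
Bit 8: prefix='01' (no match yet)
Bit 9: prefix='011' -> emit 'e', reset
Bit 10: prefix='0' (no match yet)
Bit 11: prefix='01' (no match yet)
Bit 12: prefix='010' -> emit 'o', reset
Bit 13: prefix='0' (no match yet)
Bit 14: prefix='01' (no match yet)
Bit 15: prefix='011' -> emit 'e', reset
Bit 16: prefix='1' -> emit 'b', reset

Answer: 5 o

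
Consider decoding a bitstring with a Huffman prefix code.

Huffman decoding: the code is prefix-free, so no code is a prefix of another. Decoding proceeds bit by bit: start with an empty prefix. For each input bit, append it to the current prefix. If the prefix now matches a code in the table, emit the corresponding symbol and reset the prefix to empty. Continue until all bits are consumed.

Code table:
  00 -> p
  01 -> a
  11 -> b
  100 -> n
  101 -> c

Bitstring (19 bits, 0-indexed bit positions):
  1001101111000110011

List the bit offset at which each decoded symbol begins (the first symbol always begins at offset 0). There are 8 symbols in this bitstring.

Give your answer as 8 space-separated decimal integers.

Answer: 0 3 5 7 9 12 14 17

Derivation:
Bit 0: prefix='1' (no match yet)
Bit 1: prefix='10' (no match yet)
Bit 2: prefix='100' -> emit 'n', reset
Bit 3: prefix='1' (no match yet)
Bit 4: prefix='11' -> emit 'b', reset
Bit 5: prefix='0' (no match yet)
Bit 6: prefix='01' -> emit 'a', reset
Bit 7: prefix='1' (no match yet)
Bit 8: prefix='11' -> emit 'b', reset
Bit 9: prefix='1' (no match yet)
Bit 10: prefix='10' (no match yet)
Bit 11: prefix='100' -> emit 'n', reset
Bit 12: prefix='0' (no match yet)
Bit 13: prefix='01' -> emit 'a', reset
Bit 14: prefix='1' (no match yet)
Bit 15: prefix='10' (no match yet)
Bit 16: prefix='100' -> emit 'n', reset
Bit 17: prefix='1' (no match yet)
Bit 18: prefix='11' -> emit 'b', reset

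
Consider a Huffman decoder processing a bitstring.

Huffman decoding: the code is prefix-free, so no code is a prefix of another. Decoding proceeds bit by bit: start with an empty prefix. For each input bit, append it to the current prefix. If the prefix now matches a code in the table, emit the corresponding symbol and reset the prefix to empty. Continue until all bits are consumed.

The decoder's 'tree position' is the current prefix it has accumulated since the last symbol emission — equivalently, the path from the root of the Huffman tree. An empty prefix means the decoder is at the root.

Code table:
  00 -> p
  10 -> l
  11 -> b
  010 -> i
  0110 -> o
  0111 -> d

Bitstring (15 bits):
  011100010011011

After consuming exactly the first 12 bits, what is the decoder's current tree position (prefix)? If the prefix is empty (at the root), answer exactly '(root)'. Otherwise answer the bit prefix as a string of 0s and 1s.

Bit 0: prefix='0' (no match yet)
Bit 1: prefix='01' (no match yet)
Bit 2: prefix='011' (no match yet)
Bit 3: prefix='0111' -> emit 'd', reset
Bit 4: prefix='0' (no match yet)
Bit 5: prefix='00' -> emit 'p', reset
Bit 6: prefix='0' (no match yet)
Bit 7: prefix='01' (no match yet)
Bit 8: prefix='010' -> emit 'i', reset
Bit 9: prefix='0' (no match yet)
Bit 10: prefix='01' (no match yet)
Bit 11: prefix='011' (no match yet)

Answer: 011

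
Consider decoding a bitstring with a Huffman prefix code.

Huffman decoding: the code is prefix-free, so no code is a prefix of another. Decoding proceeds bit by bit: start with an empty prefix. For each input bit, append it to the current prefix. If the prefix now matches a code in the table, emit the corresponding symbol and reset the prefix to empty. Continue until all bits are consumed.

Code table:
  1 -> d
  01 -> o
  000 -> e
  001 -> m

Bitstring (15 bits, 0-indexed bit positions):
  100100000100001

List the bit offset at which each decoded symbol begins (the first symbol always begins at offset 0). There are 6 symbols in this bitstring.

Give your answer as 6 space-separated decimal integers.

Answer: 0 1 4 7 10 13

Derivation:
Bit 0: prefix='1' -> emit 'd', reset
Bit 1: prefix='0' (no match yet)
Bit 2: prefix='00' (no match yet)
Bit 3: prefix='001' -> emit 'm', reset
Bit 4: prefix='0' (no match yet)
Bit 5: prefix='00' (no match yet)
Bit 6: prefix='000' -> emit 'e', reset
Bit 7: prefix='0' (no match yet)
Bit 8: prefix='00' (no match yet)
Bit 9: prefix='001' -> emit 'm', reset
Bit 10: prefix='0' (no match yet)
Bit 11: prefix='00' (no match yet)
Bit 12: prefix='000' -> emit 'e', reset
Bit 13: prefix='0' (no match yet)
Bit 14: prefix='01' -> emit 'o', reset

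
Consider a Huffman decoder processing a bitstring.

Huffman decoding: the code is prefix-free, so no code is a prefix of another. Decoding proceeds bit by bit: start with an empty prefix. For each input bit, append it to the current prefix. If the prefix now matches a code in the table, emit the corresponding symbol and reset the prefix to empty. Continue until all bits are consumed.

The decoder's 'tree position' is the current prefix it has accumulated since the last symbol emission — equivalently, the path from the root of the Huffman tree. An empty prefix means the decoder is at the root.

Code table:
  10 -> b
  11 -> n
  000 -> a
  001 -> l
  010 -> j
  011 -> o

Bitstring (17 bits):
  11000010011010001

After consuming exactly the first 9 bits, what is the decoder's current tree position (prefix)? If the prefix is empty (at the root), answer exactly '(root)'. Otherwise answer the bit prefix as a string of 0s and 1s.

Bit 0: prefix='1' (no match yet)
Bit 1: prefix='11' -> emit 'n', reset
Bit 2: prefix='0' (no match yet)
Bit 3: prefix='00' (no match yet)
Bit 4: prefix='000' -> emit 'a', reset
Bit 5: prefix='0' (no match yet)
Bit 6: prefix='01' (no match yet)
Bit 7: prefix='010' -> emit 'j', reset
Bit 8: prefix='0' (no match yet)

Answer: 0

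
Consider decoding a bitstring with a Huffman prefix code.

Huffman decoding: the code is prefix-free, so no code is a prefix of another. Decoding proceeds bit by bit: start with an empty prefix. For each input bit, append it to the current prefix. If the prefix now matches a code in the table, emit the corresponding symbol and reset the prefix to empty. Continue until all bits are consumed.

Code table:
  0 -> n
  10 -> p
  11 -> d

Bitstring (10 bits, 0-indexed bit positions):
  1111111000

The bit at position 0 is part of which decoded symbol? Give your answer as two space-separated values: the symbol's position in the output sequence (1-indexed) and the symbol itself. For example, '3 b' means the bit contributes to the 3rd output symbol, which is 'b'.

Bit 0: prefix='1' (no match yet)
Bit 1: prefix='11' -> emit 'd', reset
Bit 2: prefix='1' (no match yet)
Bit 3: prefix='11' -> emit 'd', reset
Bit 4: prefix='1' (no match yet)

Answer: 1 d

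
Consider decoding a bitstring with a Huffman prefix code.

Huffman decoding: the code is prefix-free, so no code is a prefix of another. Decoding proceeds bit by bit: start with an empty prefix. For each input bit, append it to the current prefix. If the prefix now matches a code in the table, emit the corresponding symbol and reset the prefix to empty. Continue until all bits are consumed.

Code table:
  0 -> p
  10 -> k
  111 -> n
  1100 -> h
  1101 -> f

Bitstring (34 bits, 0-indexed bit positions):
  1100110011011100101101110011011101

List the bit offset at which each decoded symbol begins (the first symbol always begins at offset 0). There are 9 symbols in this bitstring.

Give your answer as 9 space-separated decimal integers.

Answer: 0 4 8 12 16 18 22 26 30

Derivation:
Bit 0: prefix='1' (no match yet)
Bit 1: prefix='11' (no match yet)
Bit 2: prefix='110' (no match yet)
Bit 3: prefix='1100' -> emit 'h', reset
Bit 4: prefix='1' (no match yet)
Bit 5: prefix='11' (no match yet)
Bit 6: prefix='110' (no match yet)
Bit 7: prefix='1100' -> emit 'h', reset
Bit 8: prefix='1' (no match yet)
Bit 9: prefix='11' (no match yet)
Bit 10: prefix='110' (no match yet)
Bit 11: prefix='1101' -> emit 'f', reset
Bit 12: prefix='1' (no match yet)
Bit 13: prefix='11' (no match yet)
Bit 14: prefix='110' (no match yet)
Bit 15: prefix='1100' -> emit 'h', reset
Bit 16: prefix='1' (no match yet)
Bit 17: prefix='10' -> emit 'k', reset
Bit 18: prefix='1' (no match yet)
Bit 19: prefix='11' (no match yet)
Bit 20: prefix='110' (no match yet)
Bit 21: prefix='1101' -> emit 'f', reset
Bit 22: prefix='1' (no match yet)
Bit 23: prefix='11' (no match yet)
Bit 24: prefix='110' (no match yet)
Bit 25: prefix='1100' -> emit 'h', reset
Bit 26: prefix='1' (no match yet)
Bit 27: prefix='11' (no match yet)
Bit 28: prefix='110' (no match yet)
Bit 29: prefix='1101' -> emit 'f', reset
Bit 30: prefix='1' (no match yet)
Bit 31: prefix='11' (no match yet)
Bit 32: prefix='110' (no match yet)
Bit 33: prefix='1101' -> emit 'f', reset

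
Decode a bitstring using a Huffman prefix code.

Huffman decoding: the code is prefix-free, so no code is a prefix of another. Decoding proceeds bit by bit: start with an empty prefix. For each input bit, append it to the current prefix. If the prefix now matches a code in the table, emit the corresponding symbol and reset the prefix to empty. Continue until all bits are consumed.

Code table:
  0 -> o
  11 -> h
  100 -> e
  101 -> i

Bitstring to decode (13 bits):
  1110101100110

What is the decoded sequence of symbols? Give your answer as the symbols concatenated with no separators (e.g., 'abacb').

Answer: hiohooho

Derivation:
Bit 0: prefix='1' (no match yet)
Bit 1: prefix='11' -> emit 'h', reset
Bit 2: prefix='1' (no match yet)
Bit 3: prefix='10' (no match yet)
Bit 4: prefix='101' -> emit 'i', reset
Bit 5: prefix='0' -> emit 'o', reset
Bit 6: prefix='1' (no match yet)
Bit 7: prefix='11' -> emit 'h', reset
Bit 8: prefix='0' -> emit 'o', reset
Bit 9: prefix='0' -> emit 'o', reset
Bit 10: prefix='1' (no match yet)
Bit 11: prefix='11' -> emit 'h', reset
Bit 12: prefix='0' -> emit 'o', reset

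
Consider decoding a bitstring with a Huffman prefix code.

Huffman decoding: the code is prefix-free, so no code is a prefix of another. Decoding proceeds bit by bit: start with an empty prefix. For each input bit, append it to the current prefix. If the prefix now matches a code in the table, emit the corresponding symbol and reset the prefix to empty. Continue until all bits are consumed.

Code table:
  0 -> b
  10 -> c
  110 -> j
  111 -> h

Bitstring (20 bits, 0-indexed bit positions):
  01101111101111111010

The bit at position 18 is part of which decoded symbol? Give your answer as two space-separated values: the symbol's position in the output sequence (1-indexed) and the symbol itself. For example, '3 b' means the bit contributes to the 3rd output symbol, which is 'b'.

Answer: 8 c

Derivation:
Bit 0: prefix='0' -> emit 'b', reset
Bit 1: prefix='1' (no match yet)
Bit 2: prefix='11' (no match yet)
Bit 3: prefix='110' -> emit 'j', reset
Bit 4: prefix='1' (no match yet)
Bit 5: prefix='11' (no match yet)
Bit 6: prefix='111' -> emit 'h', reset
Bit 7: prefix='1' (no match yet)
Bit 8: prefix='11' (no match yet)
Bit 9: prefix='110' -> emit 'j', reset
Bit 10: prefix='1' (no match yet)
Bit 11: prefix='11' (no match yet)
Bit 12: prefix='111' -> emit 'h', reset
Bit 13: prefix='1' (no match yet)
Bit 14: prefix='11' (no match yet)
Bit 15: prefix='111' -> emit 'h', reset
Bit 16: prefix='1' (no match yet)
Bit 17: prefix='10' -> emit 'c', reset
Bit 18: prefix='1' (no match yet)
Bit 19: prefix='10' -> emit 'c', reset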